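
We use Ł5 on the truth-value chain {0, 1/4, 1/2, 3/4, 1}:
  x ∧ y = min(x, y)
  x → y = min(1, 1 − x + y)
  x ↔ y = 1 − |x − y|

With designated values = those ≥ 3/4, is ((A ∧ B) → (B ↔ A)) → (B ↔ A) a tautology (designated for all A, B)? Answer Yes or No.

Counterexample: take A = 0, B = 1/2.
A ∧ B = 0 ∧ 1/2 = 0
B ↔ A = 1/2 ↔ 0 = 1/2
(A ∧ B) → (B ↔ A) = 0 → 1/2 = 1
((A ∧ B) → (B ↔ A)) → (B ↔ A) = 1 → 1/2 = 1/2
This gives 1/2, which is below 3/4.

No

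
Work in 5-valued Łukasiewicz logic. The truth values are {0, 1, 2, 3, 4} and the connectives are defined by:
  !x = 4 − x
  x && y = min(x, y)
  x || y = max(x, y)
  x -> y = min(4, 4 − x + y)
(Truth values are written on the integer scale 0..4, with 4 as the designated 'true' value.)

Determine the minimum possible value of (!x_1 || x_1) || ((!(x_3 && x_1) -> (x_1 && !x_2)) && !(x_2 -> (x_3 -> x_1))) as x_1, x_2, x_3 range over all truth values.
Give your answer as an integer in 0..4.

Take x_1 = 2, x_2 = 0, x_3 = 0:
!x_1 = !2 = 2
!x_1 || x_1 = 2 || 2 = 2
x_3 && x_1 = 0 && 2 = 0
!(x_3 && x_1) = !0 = 4
!x_2 = !0 = 4
x_1 && !x_2 = 2 && 4 = 2
!(x_3 && x_1) -> (x_1 && !x_2) = 4 -> 2 = 2
x_3 -> x_1 = 0 -> 2 = 4
x_2 -> (x_3 -> x_1) = 0 -> 4 = 4
!(x_2 -> (x_3 -> x_1)) = !4 = 0
(!(x_3 && x_1) -> (x_1 && !x_2)) && !(x_2 -> (x_3 -> x_1)) = 2 && 0 = 0
(!x_1 || x_1) || ((!(x_3 && x_1) -> (x_1 && !x_2)) && !(x_2 -> (x_3 -> x_1))) = 2 || 0 = 2
No assignment yields a value below 2, so this is the minimum.

2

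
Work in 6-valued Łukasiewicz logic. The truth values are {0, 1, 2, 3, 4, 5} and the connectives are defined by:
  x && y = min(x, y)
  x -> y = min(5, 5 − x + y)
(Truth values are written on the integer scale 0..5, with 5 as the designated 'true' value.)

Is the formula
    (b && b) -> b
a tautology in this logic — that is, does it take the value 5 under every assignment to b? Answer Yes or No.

Yes

b = 0 ↦ 5
b = 1 ↦ 5
b = 2 ↦ 5
b = 3 ↦ 5
b = 4 ↦ 5
b = 5 ↦ 5
Every assignment gives a value ≥ 5.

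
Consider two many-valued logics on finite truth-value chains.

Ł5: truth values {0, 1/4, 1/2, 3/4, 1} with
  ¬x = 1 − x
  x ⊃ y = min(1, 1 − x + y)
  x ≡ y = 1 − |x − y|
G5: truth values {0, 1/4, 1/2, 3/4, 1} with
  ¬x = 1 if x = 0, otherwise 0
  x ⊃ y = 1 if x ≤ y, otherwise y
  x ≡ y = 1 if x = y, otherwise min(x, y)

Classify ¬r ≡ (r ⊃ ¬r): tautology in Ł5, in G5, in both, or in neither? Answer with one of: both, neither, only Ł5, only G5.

only G5

In Ł5: at r = 1/4 the value is 3/4 — not a tautology.
In G5: every assignment gives 1 — tautology.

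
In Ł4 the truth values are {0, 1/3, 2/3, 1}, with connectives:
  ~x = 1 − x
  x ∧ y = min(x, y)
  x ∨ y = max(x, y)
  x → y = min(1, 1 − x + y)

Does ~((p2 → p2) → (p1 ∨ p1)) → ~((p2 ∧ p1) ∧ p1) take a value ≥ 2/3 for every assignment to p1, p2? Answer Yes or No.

Yes

p1 = 0, p2 = 0 ↦ 1
p1 = 0, p2 = 1/3 ↦ 1
p1 = 0, p2 = 2/3 ↦ 1
p1 = 0, p2 = 1 ↦ 1
p1 = 1/3, p2 = 0 ↦ 1
p1 = 1/3, p2 = 1/3 ↦ 1
p1 = 1/3, p2 = 2/3 ↦ 1
p1 = 1/3, p2 = 1 ↦ 1
p1 = 2/3, p2 = 0 ↦ 1
p1 = 2/3, p2 = 1/3 ↦ 1
p1 = 2/3, p2 = 2/3 ↦ 1
p1 = 2/3, p2 = 1 ↦ 1
p1 = 1, p2 = 0 ↦ 1
p1 = 1, p2 = 1/3 ↦ 1
p1 = 1, p2 = 2/3 ↦ 1
p1 = 1, p2 = 1 ↦ 1
Every assignment gives a value ≥ 2/3.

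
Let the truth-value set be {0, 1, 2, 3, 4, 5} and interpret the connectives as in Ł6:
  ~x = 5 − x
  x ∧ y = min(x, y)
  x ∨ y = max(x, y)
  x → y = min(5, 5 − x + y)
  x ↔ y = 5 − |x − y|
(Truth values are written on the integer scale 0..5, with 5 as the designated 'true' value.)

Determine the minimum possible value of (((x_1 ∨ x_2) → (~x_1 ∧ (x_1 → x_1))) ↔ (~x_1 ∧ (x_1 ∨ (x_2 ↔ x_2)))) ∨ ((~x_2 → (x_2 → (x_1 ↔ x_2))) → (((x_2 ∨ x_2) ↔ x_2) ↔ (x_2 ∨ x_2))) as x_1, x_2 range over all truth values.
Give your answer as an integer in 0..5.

3

Take x_1 = 2, x_2 = 0:
x_1 ∨ x_2 = 2 ∨ 0 = 2
~x_1 = ~2 = 3
x_1 → x_1 = 2 → 2 = 5
~x_1 ∧ (x_1 → x_1) = 3 ∧ 5 = 3
(x_1 ∨ x_2) → (~x_1 ∧ (x_1 → x_1)) = 2 → 3 = 5
~x_1 = ~2 = 3
x_2 ↔ x_2 = 0 ↔ 0 = 5
x_1 ∨ (x_2 ↔ x_2) = 2 ∨ 5 = 5
~x_1 ∧ (x_1 ∨ (x_2 ↔ x_2)) = 3 ∧ 5 = 3
((x_1 ∨ x_2) → (~x_1 ∧ (x_1 → x_1))) ↔ (~x_1 ∧ (x_1 ∨ (x_2 ↔ x_2))) = 5 ↔ 3 = 3
~x_2 = ~0 = 5
x_1 ↔ x_2 = 2 ↔ 0 = 3
x_2 → (x_1 ↔ x_2) = 0 → 3 = 5
~x_2 → (x_2 → (x_1 ↔ x_2)) = 5 → 5 = 5
x_2 ∨ x_2 = 0 ∨ 0 = 0
(x_2 ∨ x_2) ↔ x_2 = 0 ↔ 0 = 5
x_2 ∨ x_2 = 0 ∨ 0 = 0
((x_2 ∨ x_2) ↔ x_2) ↔ (x_2 ∨ x_2) = 5 ↔ 0 = 0
(~x_2 → (x_2 → (x_1 ↔ x_2))) → (((x_2 ∨ x_2) ↔ x_2) ↔ (x_2 ∨ x_2)) = 5 → 0 = 0
(((x_1 ∨ x_2) → (~x_1 ∧ (x_1 → x_1))) ↔ (~x_1 ∧ (x_1 ∨ (x_2 ↔ x_2)))) ∨ ((~x_2 → (x_2 → (x_1 ↔ x_2))) → (((x_2 ∨ x_2) ↔ x_2) ↔ (x_2 ∨ x_2))) = 3 ∨ 0 = 3
No assignment yields a value below 3, so this is the minimum.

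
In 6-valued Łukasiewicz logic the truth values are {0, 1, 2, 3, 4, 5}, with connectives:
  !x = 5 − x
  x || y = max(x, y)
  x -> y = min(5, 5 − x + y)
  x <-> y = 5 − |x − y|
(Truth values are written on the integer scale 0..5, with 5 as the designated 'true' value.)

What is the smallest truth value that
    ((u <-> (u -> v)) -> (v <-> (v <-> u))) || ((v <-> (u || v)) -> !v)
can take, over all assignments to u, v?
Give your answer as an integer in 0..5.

4

Take u = 3, v = 2:
u -> v = 3 -> 2 = 4
u <-> (u -> v) = 3 <-> 4 = 4
v <-> u = 2 <-> 3 = 4
v <-> (v <-> u) = 2 <-> 4 = 3
(u <-> (u -> v)) -> (v <-> (v <-> u)) = 4 -> 3 = 4
u || v = 3 || 2 = 3
v <-> (u || v) = 2 <-> 3 = 4
!v = !2 = 3
(v <-> (u || v)) -> !v = 4 -> 3 = 4
((u <-> (u -> v)) -> (v <-> (v <-> u))) || ((v <-> (u || v)) -> !v) = 4 || 4 = 4
No assignment yields a value below 4, so this is the minimum.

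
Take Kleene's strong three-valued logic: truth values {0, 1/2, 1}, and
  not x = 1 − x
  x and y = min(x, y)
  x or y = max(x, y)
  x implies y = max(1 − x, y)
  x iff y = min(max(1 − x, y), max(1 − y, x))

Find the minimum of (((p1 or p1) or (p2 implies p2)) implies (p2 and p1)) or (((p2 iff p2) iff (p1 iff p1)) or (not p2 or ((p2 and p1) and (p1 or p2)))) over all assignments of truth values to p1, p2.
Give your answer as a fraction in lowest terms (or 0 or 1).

Take p1 = 0, p2 = 1/2:
p1 or p1 = 0 or 0 = 0
p2 implies p2 = 1/2 implies 1/2 = 1/2
(p1 or p1) or (p2 implies p2) = 0 or 1/2 = 1/2
p2 and p1 = 1/2 and 0 = 0
((p1 or p1) or (p2 implies p2)) implies (p2 and p1) = 1/2 implies 0 = 1/2
p2 iff p2 = 1/2 iff 1/2 = 1/2
p1 iff p1 = 0 iff 0 = 1
(p2 iff p2) iff (p1 iff p1) = 1/2 iff 1 = 1/2
not p2 = not 1/2 = 1/2
p2 and p1 = 1/2 and 0 = 0
p1 or p2 = 0 or 1/2 = 1/2
(p2 and p1) and (p1 or p2) = 0 and 1/2 = 0
not p2 or ((p2 and p1) and (p1 or p2)) = 1/2 or 0 = 1/2
((p2 iff p2) iff (p1 iff p1)) or (not p2 or ((p2 and p1) and (p1 or p2))) = 1/2 or 1/2 = 1/2
(((p1 or p1) or (p2 implies p2)) implies (p2 and p1)) or (((p2 iff p2) iff (p1 iff p1)) or (not p2 or ((p2 and p1) and (p1 or p2)))) = 1/2 or 1/2 = 1/2
No assignment yields a value below 1/2, so this is the minimum.

1/2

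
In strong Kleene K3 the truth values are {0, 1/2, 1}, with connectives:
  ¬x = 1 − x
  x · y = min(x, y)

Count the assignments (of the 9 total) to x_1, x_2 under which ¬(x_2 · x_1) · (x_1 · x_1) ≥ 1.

x_1 = 0, x_2 = 0 ↦ 0  <
x_1 = 0, x_2 = 1/2 ↦ 0  <
x_1 = 0, x_2 = 1 ↦ 0  <
x_1 = 1/2, x_2 = 0 ↦ 1/2  <
x_1 = 1/2, x_2 = 1/2 ↦ 1/2  <
x_1 = 1/2, x_2 = 1 ↦ 1/2  <
x_1 = 1, x_2 = 0 ↦ 1  ≥
x_1 = 1, x_2 = 1/2 ↦ 1/2  <
x_1 = 1, x_2 = 1 ↦ 0  <
So 1 of the 9 assignments meets the threshold.

1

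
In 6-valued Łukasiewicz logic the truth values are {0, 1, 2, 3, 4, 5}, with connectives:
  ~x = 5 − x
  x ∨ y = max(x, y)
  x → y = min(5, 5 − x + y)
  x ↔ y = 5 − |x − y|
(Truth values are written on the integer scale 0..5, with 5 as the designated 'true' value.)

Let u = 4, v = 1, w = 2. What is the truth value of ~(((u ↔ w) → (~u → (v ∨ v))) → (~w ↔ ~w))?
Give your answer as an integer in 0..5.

0

u ↔ w = 4 ↔ 2 = 3
~u = ~4 = 1
v ∨ v = 1 ∨ 1 = 1
~u → (v ∨ v) = 1 → 1 = 5
(u ↔ w) → (~u → (v ∨ v)) = 3 → 5 = 5
~w = ~2 = 3
~w = ~2 = 3
~w ↔ ~w = 3 ↔ 3 = 5
((u ↔ w) → (~u → (v ∨ v))) → (~w ↔ ~w) = 5 → 5 = 5
~(((u ↔ w) → (~u → (v ∨ v))) → (~w ↔ ~w)) = ~5 = 0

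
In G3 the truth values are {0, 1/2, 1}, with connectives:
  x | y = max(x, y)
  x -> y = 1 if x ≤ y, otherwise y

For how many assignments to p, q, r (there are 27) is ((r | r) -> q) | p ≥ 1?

value 1: 21 assignments (counts)
value 1/2: 4 assignments
value 0: 2 assignments
So 21 of the 27 assignments meet the threshold.

21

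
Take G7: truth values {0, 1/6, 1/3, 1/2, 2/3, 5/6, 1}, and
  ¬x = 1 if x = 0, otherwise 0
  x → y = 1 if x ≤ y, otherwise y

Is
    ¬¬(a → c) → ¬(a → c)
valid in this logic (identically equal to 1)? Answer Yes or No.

No

Counterexample: take a = 0, c = 0.
a → c = 0 → 0 = 1
¬(a → c) = ¬1 = 0
¬¬(a → c) = ¬0 = 1
a → c = 0 → 0 = 1
¬(a → c) = ¬1 = 0
¬¬(a → c) → ¬(a → c) = 1 → 0 = 0
This gives 0 ≠ 1.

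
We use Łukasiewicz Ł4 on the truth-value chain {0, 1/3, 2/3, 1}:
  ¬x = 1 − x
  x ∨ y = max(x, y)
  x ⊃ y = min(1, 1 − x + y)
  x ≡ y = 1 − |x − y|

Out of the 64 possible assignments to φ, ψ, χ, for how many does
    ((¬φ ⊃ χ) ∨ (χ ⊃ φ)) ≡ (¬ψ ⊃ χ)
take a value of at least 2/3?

value 1: 37 assignments (counts)
value 2/3: 16 assignments (counts)
value 1/3: 7 assignments
value 0: 4 assignments
So 53 of the 64 assignments meet the threshold.

53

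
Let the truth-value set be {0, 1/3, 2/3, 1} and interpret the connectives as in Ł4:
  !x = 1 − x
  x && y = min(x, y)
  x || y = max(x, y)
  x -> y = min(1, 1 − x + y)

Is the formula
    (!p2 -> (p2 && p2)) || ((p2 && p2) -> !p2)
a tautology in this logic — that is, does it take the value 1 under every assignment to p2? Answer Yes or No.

p2 = 0 ↦ 1
p2 = 1/3 ↦ 1
p2 = 2/3 ↦ 1
p2 = 1 ↦ 1
Every assignment gives a value ≥ 1.

Yes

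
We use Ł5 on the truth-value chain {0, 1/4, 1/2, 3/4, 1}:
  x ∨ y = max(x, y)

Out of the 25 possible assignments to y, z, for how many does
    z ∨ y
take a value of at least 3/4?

value 1: 9 assignments (counts)
value 3/4: 7 assignments (counts)
value 1/2: 5 assignments
value 1/4: 3 assignments
value 0: 1 assignment
So 16 of the 25 assignments meet the threshold.

16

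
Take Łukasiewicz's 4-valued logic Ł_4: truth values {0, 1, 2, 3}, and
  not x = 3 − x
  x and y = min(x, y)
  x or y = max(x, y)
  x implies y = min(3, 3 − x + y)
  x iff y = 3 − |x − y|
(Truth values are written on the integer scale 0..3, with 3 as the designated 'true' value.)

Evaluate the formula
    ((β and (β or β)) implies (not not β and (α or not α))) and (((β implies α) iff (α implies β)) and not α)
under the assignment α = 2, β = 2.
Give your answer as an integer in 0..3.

1

β or β = 2 or 2 = 2
β and (β or β) = 2 and 2 = 2
not β = not 2 = 1
not not β = not 1 = 2
not α = not 2 = 1
α or not α = 2 or 1 = 2
not not β and (α or not α) = 2 and 2 = 2
(β and (β or β)) implies (not not β and (α or not α)) = 2 implies 2 = 3
β implies α = 2 implies 2 = 3
α implies β = 2 implies 2 = 3
(β implies α) iff (α implies β) = 3 iff 3 = 3
not α = not 2 = 1
((β implies α) iff (α implies β)) and not α = 3 and 1 = 1
((β and (β or β)) implies (not not β and (α or not α))) and (((β implies α) iff (α implies β)) and not α) = 3 and 1 = 1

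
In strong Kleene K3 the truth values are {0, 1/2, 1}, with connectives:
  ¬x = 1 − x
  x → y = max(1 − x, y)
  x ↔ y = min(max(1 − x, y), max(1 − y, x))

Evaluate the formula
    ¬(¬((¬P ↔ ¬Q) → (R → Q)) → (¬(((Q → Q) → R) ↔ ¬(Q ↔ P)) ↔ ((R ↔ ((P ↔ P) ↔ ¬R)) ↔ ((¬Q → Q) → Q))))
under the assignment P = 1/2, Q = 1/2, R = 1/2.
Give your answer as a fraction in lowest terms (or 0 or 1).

¬P = ¬1/2 = 1/2
¬Q = ¬1/2 = 1/2
¬P ↔ ¬Q = 1/2 ↔ 1/2 = 1/2
R → Q = 1/2 → 1/2 = 1/2
(¬P ↔ ¬Q) → (R → Q) = 1/2 → 1/2 = 1/2
¬((¬P ↔ ¬Q) → (R → Q)) = ¬1/2 = 1/2
Q → Q = 1/2 → 1/2 = 1/2
(Q → Q) → R = 1/2 → 1/2 = 1/2
Q ↔ P = 1/2 ↔ 1/2 = 1/2
¬(Q ↔ P) = ¬1/2 = 1/2
((Q → Q) → R) ↔ ¬(Q ↔ P) = 1/2 ↔ 1/2 = 1/2
¬(((Q → Q) → R) ↔ ¬(Q ↔ P)) = ¬1/2 = 1/2
P ↔ P = 1/2 ↔ 1/2 = 1/2
¬R = ¬1/2 = 1/2
(P ↔ P) ↔ ¬R = 1/2 ↔ 1/2 = 1/2
R ↔ ((P ↔ P) ↔ ¬R) = 1/2 ↔ 1/2 = 1/2
¬Q = ¬1/2 = 1/2
¬Q → Q = 1/2 → 1/2 = 1/2
(¬Q → Q) → Q = 1/2 → 1/2 = 1/2
(R ↔ ((P ↔ P) ↔ ¬R)) ↔ ((¬Q → Q) → Q) = 1/2 ↔ 1/2 = 1/2
¬(((Q → Q) → R) ↔ ¬(Q ↔ P)) ↔ ((R ↔ ((P ↔ P) ↔ ¬R)) ↔ ((¬Q → Q) → Q)) = 1/2 ↔ 1/2 = 1/2
¬((¬P ↔ ¬Q) → (R → Q)) → (¬(((Q → Q) → R) ↔ ¬(Q ↔ P)) ↔ ((R ↔ ((P ↔ P) ↔ ¬R)) ↔ ((¬Q → Q) → Q))) = 1/2 → 1/2 = 1/2
¬(¬((¬P ↔ ¬Q) → (R → Q)) → (¬(((Q → Q) → R) ↔ ¬(Q ↔ P)) ↔ ((R ↔ ((P ↔ P) ↔ ¬R)) ↔ ((¬Q → Q) → Q)))) = ¬1/2 = 1/2

1/2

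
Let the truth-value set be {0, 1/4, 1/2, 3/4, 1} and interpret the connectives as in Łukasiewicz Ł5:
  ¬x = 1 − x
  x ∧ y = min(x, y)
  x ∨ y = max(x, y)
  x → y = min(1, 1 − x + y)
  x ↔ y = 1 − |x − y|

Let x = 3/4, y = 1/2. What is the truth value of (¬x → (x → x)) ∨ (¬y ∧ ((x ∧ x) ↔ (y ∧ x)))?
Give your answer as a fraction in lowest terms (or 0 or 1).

¬x = ¬3/4 = 1/4
x → x = 3/4 → 3/4 = 1
¬x → (x → x) = 1/4 → 1 = 1
¬y = ¬1/2 = 1/2
x ∧ x = 3/4 ∧ 3/4 = 3/4
y ∧ x = 1/2 ∧ 3/4 = 1/2
(x ∧ x) ↔ (y ∧ x) = 3/4 ↔ 1/2 = 3/4
¬y ∧ ((x ∧ x) ↔ (y ∧ x)) = 1/2 ∧ 3/4 = 1/2
(¬x → (x → x)) ∨ (¬y ∧ ((x ∧ x) ↔ (y ∧ x))) = 1 ∨ 1/2 = 1

1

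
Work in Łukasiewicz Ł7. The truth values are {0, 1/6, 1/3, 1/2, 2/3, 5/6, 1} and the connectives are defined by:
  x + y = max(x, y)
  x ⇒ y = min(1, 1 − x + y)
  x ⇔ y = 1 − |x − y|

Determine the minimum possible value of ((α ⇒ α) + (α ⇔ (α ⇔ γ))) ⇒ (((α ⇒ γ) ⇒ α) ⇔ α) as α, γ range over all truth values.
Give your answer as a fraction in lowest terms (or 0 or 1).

Take α = 1/2, γ = 0:
α ⇒ α = 1/2 ⇒ 1/2 = 1
α ⇔ γ = 1/2 ⇔ 0 = 1/2
α ⇔ (α ⇔ γ) = 1/2 ⇔ 1/2 = 1
(α ⇒ α) + (α ⇔ (α ⇔ γ)) = 1 + 1 = 1
α ⇒ γ = 1/2 ⇒ 0 = 1/2
(α ⇒ γ) ⇒ α = 1/2 ⇒ 1/2 = 1
((α ⇒ γ) ⇒ α) ⇔ α = 1 ⇔ 1/2 = 1/2
((α ⇒ α) + (α ⇔ (α ⇔ γ))) ⇒ (((α ⇒ γ) ⇒ α) ⇔ α) = 1 ⇒ 1/2 = 1/2
No assignment yields a value below 1/2, so this is the minimum.

1/2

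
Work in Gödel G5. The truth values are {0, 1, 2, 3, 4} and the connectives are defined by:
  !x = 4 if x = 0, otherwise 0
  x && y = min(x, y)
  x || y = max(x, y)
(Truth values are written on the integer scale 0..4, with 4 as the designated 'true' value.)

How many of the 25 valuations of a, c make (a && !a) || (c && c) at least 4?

value 4: 5 assignments (counts)
value 3: 5 assignments
value 2: 5 assignments
value 1: 5 assignments
value 0: 5 assignments
So 5 of the 25 assignments meet the threshold.

5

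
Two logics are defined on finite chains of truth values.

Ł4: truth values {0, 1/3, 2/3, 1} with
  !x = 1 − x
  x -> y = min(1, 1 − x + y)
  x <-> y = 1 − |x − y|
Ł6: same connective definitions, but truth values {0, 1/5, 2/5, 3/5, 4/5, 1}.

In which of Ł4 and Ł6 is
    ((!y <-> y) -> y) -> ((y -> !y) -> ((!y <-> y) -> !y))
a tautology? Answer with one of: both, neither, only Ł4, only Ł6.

In Ł4: every assignment gives 1 — tautology.
In Ł6: every assignment gives 1 — tautology.

both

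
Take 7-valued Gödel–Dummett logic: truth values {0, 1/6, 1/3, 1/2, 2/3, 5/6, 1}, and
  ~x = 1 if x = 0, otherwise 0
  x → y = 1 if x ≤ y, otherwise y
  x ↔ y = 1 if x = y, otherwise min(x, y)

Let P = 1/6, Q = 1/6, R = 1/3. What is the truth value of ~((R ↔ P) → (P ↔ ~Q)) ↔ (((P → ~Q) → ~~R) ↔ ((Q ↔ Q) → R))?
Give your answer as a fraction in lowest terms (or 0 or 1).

1/3

R ↔ P = 1/3 ↔ 1/6 = 1/6
~Q = ~1/6 = 0
P ↔ ~Q = 1/6 ↔ 0 = 0
(R ↔ P) → (P ↔ ~Q) = 1/6 → 0 = 0
~((R ↔ P) → (P ↔ ~Q)) = ~0 = 1
~Q = ~1/6 = 0
P → ~Q = 1/6 → 0 = 0
~R = ~1/3 = 0
~~R = ~0 = 1
(P → ~Q) → ~~R = 0 → 1 = 1
Q ↔ Q = 1/6 ↔ 1/6 = 1
(Q ↔ Q) → R = 1 → 1/3 = 1/3
((P → ~Q) → ~~R) ↔ ((Q ↔ Q) → R) = 1 ↔ 1/3 = 1/3
~((R ↔ P) → (P ↔ ~Q)) ↔ (((P → ~Q) → ~~R) ↔ ((Q ↔ Q) → R)) = 1 ↔ 1/3 = 1/3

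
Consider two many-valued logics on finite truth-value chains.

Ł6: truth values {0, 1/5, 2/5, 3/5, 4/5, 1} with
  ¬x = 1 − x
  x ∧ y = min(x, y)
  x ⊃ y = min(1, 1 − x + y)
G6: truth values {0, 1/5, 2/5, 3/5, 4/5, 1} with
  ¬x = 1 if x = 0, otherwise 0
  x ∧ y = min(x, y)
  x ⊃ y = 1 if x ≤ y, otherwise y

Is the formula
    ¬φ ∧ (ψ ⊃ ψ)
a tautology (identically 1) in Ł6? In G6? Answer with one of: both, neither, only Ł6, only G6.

In Ł6: at φ = 1/5, ψ = 0 the value is 4/5 — not a tautology.
In G6: at φ = 1/5, ψ = 0 the value is 0 — not a tautology.

neither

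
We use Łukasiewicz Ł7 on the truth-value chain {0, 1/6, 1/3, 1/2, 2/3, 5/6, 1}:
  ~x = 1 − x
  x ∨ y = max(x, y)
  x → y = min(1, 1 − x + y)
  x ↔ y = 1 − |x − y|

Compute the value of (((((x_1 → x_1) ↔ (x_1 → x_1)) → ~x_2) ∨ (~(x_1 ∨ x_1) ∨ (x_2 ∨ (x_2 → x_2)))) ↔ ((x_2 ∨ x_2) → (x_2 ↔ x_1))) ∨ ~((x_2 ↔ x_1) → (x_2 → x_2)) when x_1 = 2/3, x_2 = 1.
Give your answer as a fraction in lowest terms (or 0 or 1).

x_1 → x_1 = 2/3 → 2/3 = 1
x_1 → x_1 = 2/3 → 2/3 = 1
(x_1 → x_1) ↔ (x_1 → x_1) = 1 ↔ 1 = 1
~x_2 = ~1 = 0
((x_1 → x_1) ↔ (x_1 → x_1)) → ~x_2 = 1 → 0 = 0
x_1 ∨ x_1 = 2/3 ∨ 2/3 = 2/3
~(x_1 ∨ x_1) = ~2/3 = 1/3
x_2 → x_2 = 1 → 1 = 1
x_2 ∨ (x_2 → x_2) = 1 ∨ 1 = 1
~(x_1 ∨ x_1) ∨ (x_2 ∨ (x_2 → x_2)) = 1/3 ∨ 1 = 1
(((x_1 → x_1) ↔ (x_1 → x_1)) → ~x_2) ∨ (~(x_1 ∨ x_1) ∨ (x_2 ∨ (x_2 → x_2))) = 0 ∨ 1 = 1
x_2 ∨ x_2 = 1 ∨ 1 = 1
x_2 ↔ x_1 = 1 ↔ 2/3 = 2/3
(x_2 ∨ x_2) → (x_2 ↔ x_1) = 1 → 2/3 = 2/3
((((x_1 → x_1) ↔ (x_1 → x_1)) → ~x_2) ∨ (~(x_1 ∨ x_1) ∨ (x_2 ∨ (x_2 → x_2)))) ↔ ((x_2 ∨ x_2) → (x_2 ↔ x_1)) = 1 ↔ 2/3 = 2/3
x_2 ↔ x_1 = 1 ↔ 2/3 = 2/3
x_2 → x_2 = 1 → 1 = 1
(x_2 ↔ x_1) → (x_2 → x_2) = 2/3 → 1 = 1
~((x_2 ↔ x_1) → (x_2 → x_2)) = ~1 = 0
(((((x_1 → x_1) ↔ (x_1 → x_1)) → ~x_2) ∨ (~(x_1 ∨ x_1) ∨ (x_2 ∨ (x_2 → x_2)))) ↔ ((x_2 ∨ x_2) → (x_2 ↔ x_1))) ∨ ~((x_2 ↔ x_1) → (x_2 → x_2)) = 2/3 ∨ 0 = 2/3

2/3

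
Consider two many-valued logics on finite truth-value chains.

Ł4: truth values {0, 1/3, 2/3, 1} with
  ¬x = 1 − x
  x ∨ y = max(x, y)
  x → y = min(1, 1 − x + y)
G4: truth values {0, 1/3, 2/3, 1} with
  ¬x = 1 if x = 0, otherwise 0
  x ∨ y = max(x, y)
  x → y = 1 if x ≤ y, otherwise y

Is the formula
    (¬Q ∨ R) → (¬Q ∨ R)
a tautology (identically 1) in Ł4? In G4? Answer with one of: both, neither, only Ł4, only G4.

both

In Ł4: every assignment gives 1 — tautology.
In G4: every assignment gives 1 — tautology.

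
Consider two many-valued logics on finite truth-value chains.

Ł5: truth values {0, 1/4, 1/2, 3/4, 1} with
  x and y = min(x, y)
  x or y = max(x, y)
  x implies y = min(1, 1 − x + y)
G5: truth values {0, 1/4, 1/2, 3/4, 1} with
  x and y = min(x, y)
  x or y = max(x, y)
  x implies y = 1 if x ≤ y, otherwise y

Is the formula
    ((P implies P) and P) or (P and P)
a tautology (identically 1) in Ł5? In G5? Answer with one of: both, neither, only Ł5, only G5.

neither

In Ł5: at P = 0 the value is 0 — not a tautology.
In G5: at P = 0 the value is 0 — not a tautology.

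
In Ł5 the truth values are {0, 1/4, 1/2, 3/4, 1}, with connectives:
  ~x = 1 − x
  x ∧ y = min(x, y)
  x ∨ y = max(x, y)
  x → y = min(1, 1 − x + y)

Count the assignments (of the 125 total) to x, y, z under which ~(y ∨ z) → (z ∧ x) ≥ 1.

value 1: 78 assignments (counts)
value 3/4: 18 assignments
value 1/2: 17 assignments
value 1/4: 7 assignments
value 0: 5 assignments
So 78 of the 125 assignments meet the threshold.

78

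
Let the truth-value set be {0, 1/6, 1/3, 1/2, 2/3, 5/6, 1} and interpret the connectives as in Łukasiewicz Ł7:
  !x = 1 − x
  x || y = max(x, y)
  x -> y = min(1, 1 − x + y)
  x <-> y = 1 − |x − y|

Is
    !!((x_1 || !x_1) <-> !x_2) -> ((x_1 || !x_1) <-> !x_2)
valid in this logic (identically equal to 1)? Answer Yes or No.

At x_1 = 1, x_2 = 1/6, for instance:
!x_1 = !1 = 0
x_1 || !x_1 = 1 || 0 = 1
!x_2 = !1/6 = 5/6
(x_1 || !x_1) <-> !x_2 = 1 <-> 5/6 = 5/6
!((x_1 || !x_1) <-> !x_2) = !5/6 = 1/6
!!((x_1 || !x_1) <-> !x_2) = !1/6 = 5/6
!!((x_1 || !x_1) <-> !x_2) -> ((x_1 || !x_1) <-> !x_2) = 5/6 -> 5/6 = 1
and checking the remaining 48 assignments likewise gives ≥ 1 in every case.

Yes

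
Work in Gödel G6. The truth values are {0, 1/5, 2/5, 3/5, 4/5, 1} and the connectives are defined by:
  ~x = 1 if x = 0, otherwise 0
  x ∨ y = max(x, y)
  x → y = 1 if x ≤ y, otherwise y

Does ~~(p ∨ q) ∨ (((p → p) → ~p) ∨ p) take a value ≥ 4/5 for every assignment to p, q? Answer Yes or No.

At p = 2/5, q = 1/5, for instance:
p ∨ q = 2/5 ∨ 1/5 = 2/5
~(p ∨ q) = ~2/5 = 0
~~(p ∨ q) = ~0 = 1
p → p = 2/5 → 2/5 = 1
~p = ~2/5 = 0
(p → p) → ~p = 1 → 0 = 0
((p → p) → ~p) ∨ p = 0 ∨ 2/5 = 2/5
~~(p ∨ q) ∨ (((p → p) → ~p) ∨ p) = 1 ∨ 2/5 = 1
and checking the remaining 35 assignments likewise gives ≥ 4/5 in every case.

Yes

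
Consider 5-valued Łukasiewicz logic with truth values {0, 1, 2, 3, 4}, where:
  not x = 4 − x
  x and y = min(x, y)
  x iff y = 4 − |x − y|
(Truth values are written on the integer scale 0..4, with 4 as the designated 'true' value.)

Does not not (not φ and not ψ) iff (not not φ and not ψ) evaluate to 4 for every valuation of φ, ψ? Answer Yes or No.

No

Counterexample: take φ = 0, ψ = 0.
not φ = not 0 = 4
not ψ = not 0 = 4
not φ and not ψ = 4 and 4 = 4
not (not φ and not ψ) = not 4 = 0
not not (not φ and not ψ) = not 0 = 4
not φ = not 0 = 4
not not φ = not 4 = 0
not ψ = not 0 = 4
not not φ and not ψ = 0 and 4 = 0
not not (not φ and not ψ) iff (not not φ and not ψ) = 4 iff 0 = 0
This gives 0 ≠ 4.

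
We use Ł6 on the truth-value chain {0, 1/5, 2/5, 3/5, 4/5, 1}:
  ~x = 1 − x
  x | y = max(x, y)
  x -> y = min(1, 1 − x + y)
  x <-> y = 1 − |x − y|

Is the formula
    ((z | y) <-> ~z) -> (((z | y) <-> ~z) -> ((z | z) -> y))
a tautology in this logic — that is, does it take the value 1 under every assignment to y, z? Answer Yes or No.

No

Counterexample: take y = 0, z = 3/5.
z | y = 3/5 | 0 = 3/5
~z = ~3/5 = 2/5
(z | y) <-> ~z = 3/5 <-> 2/5 = 4/5
z | y = 3/5 | 0 = 3/5
~z = ~3/5 = 2/5
(z | y) <-> ~z = 3/5 <-> 2/5 = 4/5
z | z = 3/5 | 3/5 = 3/5
(z | z) -> y = 3/5 -> 0 = 2/5
((z | y) <-> ~z) -> ((z | z) -> y) = 4/5 -> 2/5 = 3/5
((z | y) <-> ~z) -> (((z | y) <-> ~z) -> ((z | z) -> y)) = 4/5 -> 3/5 = 4/5
This gives 4/5 ≠ 1.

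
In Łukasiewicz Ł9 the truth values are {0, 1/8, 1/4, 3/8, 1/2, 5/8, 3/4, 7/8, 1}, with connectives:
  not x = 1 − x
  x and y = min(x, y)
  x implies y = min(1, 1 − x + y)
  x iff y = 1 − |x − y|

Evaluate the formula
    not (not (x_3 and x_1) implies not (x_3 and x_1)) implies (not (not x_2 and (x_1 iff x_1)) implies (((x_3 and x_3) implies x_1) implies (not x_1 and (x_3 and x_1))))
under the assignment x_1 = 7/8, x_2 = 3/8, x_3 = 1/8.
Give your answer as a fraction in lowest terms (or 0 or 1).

x_3 and x_1 = 1/8 and 7/8 = 1/8
not (x_3 and x_1) = not 1/8 = 7/8
x_3 and x_1 = 1/8 and 7/8 = 1/8
not (x_3 and x_1) = not 1/8 = 7/8
not (x_3 and x_1) implies not (x_3 and x_1) = 7/8 implies 7/8 = 1
not (not (x_3 and x_1) implies not (x_3 and x_1)) = not 1 = 0
not x_2 = not 3/8 = 5/8
x_1 iff x_1 = 7/8 iff 7/8 = 1
not x_2 and (x_1 iff x_1) = 5/8 and 1 = 5/8
not (not x_2 and (x_1 iff x_1)) = not 5/8 = 3/8
x_3 and x_3 = 1/8 and 1/8 = 1/8
(x_3 and x_3) implies x_1 = 1/8 implies 7/8 = 1
not x_1 = not 7/8 = 1/8
x_3 and x_1 = 1/8 and 7/8 = 1/8
not x_1 and (x_3 and x_1) = 1/8 and 1/8 = 1/8
((x_3 and x_3) implies x_1) implies (not x_1 and (x_3 and x_1)) = 1 implies 1/8 = 1/8
not (not x_2 and (x_1 iff x_1)) implies (((x_3 and x_3) implies x_1) implies (not x_1 and (x_3 and x_1))) = 3/8 implies 1/8 = 3/4
not (not (x_3 and x_1) implies not (x_3 and x_1)) implies (not (not x_2 and (x_1 iff x_1)) implies (((x_3 and x_3) implies x_1) implies (not x_1 and (x_3 and x_1)))) = 0 implies 3/4 = 1

1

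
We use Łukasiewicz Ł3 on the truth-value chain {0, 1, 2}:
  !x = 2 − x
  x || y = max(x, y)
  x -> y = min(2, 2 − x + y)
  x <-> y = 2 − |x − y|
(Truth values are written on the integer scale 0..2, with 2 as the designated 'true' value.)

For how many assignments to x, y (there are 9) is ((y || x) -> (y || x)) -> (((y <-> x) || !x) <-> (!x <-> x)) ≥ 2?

x = 0, y = 0 ↦ 0  <
x = 0, y = 1 ↦ 0  <
x = 0, y = 2 ↦ 0  <
x = 1, y = 0 ↦ 1  <
x = 1, y = 1 ↦ 2  ≥
x = 1, y = 2 ↦ 1  <
x = 2, y = 0 ↦ 2  ≥
x = 2, y = 1 ↦ 1  <
x = 2, y = 2 ↦ 0  <
So 2 of the 9 assignments meet the threshold.

2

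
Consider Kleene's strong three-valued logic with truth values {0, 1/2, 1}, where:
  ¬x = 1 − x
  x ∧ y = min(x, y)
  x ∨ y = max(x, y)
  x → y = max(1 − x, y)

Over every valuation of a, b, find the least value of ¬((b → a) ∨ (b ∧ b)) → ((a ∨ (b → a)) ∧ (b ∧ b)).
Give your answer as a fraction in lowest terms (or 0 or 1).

Take a = 0, b = 1/2:
b → a = 1/2 → 0 = 1/2
b ∧ b = 1/2 ∧ 1/2 = 1/2
(b → a) ∨ (b ∧ b) = 1/2 ∨ 1/2 = 1/2
¬((b → a) ∨ (b ∧ b)) = ¬1/2 = 1/2
b → a = 1/2 → 0 = 1/2
a ∨ (b → a) = 0 ∨ 1/2 = 1/2
b ∧ b = 1/2 ∧ 1/2 = 1/2
(a ∨ (b → a)) ∧ (b ∧ b) = 1/2 ∧ 1/2 = 1/2
¬((b → a) ∨ (b ∧ b)) → ((a ∨ (b → a)) ∧ (b ∧ b)) = 1/2 → 1/2 = 1/2
No assignment yields a value below 1/2, so this is the minimum.

1/2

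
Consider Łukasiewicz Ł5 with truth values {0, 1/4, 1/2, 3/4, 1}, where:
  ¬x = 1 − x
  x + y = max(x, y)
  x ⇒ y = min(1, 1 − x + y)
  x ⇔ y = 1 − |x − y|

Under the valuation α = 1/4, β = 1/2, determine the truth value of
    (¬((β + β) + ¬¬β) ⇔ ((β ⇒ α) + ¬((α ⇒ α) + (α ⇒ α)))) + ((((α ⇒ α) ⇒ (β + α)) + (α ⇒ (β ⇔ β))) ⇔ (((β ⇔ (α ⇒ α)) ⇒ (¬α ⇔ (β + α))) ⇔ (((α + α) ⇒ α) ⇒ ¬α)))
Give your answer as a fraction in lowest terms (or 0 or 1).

3/4

β + β = 1/2 + 1/2 = 1/2
¬β = ¬1/2 = 1/2
¬¬β = ¬1/2 = 1/2
(β + β) + ¬¬β = 1/2 + 1/2 = 1/2
¬((β + β) + ¬¬β) = ¬1/2 = 1/2
β ⇒ α = 1/2 ⇒ 1/4 = 3/4
α ⇒ α = 1/4 ⇒ 1/4 = 1
α ⇒ α = 1/4 ⇒ 1/4 = 1
(α ⇒ α) + (α ⇒ α) = 1 + 1 = 1
¬((α ⇒ α) + (α ⇒ α)) = ¬1 = 0
(β ⇒ α) + ¬((α ⇒ α) + (α ⇒ α)) = 3/4 + 0 = 3/4
¬((β + β) + ¬¬β) ⇔ ((β ⇒ α) + ¬((α ⇒ α) + (α ⇒ α))) = 1/2 ⇔ 3/4 = 3/4
α ⇒ α = 1/4 ⇒ 1/4 = 1
β + α = 1/2 + 1/4 = 1/2
(α ⇒ α) ⇒ (β + α) = 1 ⇒ 1/2 = 1/2
β ⇔ β = 1/2 ⇔ 1/2 = 1
α ⇒ (β ⇔ β) = 1/4 ⇒ 1 = 1
((α ⇒ α) ⇒ (β + α)) + (α ⇒ (β ⇔ β)) = 1/2 + 1 = 1
α ⇒ α = 1/4 ⇒ 1/4 = 1
β ⇔ (α ⇒ α) = 1/2 ⇔ 1 = 1/2
¬α = ¬1/4 = 3/4
β + α = 1/2 + 1/4 = 1/2
¬α ⇔ (β + α) = 3/4 ⇔ 1/2 = 3/4
(β ⇔ (α ⇒ α)) ⇒ (¬α ⇔ (β + α)) = 1/2 ⇒ 3/4 = 1
α + α = 1/4 + 1/4 = 1/4
(α + α) ⇒ α = 1/4 ⇒ 1/4 = 1
¬α = ¬1/4 = 3/4
((α + α) ⇒ α) ⇒ ¬α = 1 ⇒ 3/4 = 3/4
((β ⇔ (α ⇒ α)) ⇒ (¬α ⇔ (β + α))) ⇔ (((α + α) ⇒ α) ⇒ ¬α) = 1 ⇔ 3/4 = 3/4
(((α ⇒ α) ⇒ (β + α)) + (α ⇒ (β ⇔ β))) ⇔ (((β ⇔ (α ⇒ α)) ⇒ (¬α ⇔ (β + α))) ⇔ (((α + α) ⇒ α) ⇒ ¬α)) = 1 ⇔ 3/4 = 3/4
(¬((β + β) + ¬¬β) ⇔ ((β ⇒ α) + ¬((α ⇒ α) + (α ⇒ α)))) + ((((α ⇒ α) ⇒ (β + α)) + (α ⇒ (β ⇔ β))) ⇔ (((β ⇔ (α ⇒ α)) ⇒ (¬α ⇔ (β + α))) ⇔ (((α + α) ⇒ α) ⇒ ¬α))) = 3/4 + 3/4 = 3/4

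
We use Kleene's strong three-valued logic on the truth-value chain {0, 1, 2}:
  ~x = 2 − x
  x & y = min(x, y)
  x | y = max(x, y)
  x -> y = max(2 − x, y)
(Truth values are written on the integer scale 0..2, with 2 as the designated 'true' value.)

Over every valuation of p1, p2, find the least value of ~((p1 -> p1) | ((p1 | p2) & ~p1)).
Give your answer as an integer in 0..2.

0

Take p1 = 0, p2 = 0:
p1 -> p1 = 0 -> 0 = 2
p1 | p2 = 0 | 0 = 0
~p1 = ~0 = 2
(p1 | p2) & ~p1 = 0 & 2 = 0
(p1 -> p1) | ((p1 | p2) & ~p1) = 2 | 0 = 2
~((p1 -> p1) | ((p1 | p2) & ~p1)) = ~2 = 0
No assignment yields a value below 0, so this is the minimum.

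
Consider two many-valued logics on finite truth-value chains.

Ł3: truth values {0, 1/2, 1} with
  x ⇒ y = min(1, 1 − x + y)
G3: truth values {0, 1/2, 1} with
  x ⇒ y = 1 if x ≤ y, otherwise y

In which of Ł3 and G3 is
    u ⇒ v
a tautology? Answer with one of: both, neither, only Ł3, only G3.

neither

In Ł3: at u = 1/2, v = 0 the value is 1/2 — not a tautology.
In G3: at u = 1/2, v = 0 the value is 0 — not a tautology.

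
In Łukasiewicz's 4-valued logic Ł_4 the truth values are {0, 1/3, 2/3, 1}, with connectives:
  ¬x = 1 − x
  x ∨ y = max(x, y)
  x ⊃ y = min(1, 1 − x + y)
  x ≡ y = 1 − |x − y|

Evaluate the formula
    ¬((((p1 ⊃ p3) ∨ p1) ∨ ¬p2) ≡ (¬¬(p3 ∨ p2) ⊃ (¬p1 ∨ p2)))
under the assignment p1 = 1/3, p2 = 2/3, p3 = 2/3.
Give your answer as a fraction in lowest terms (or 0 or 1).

p1 ⊃ p3 = 1/3 ⊃ 2/3 = 1
(p1 ⊃ p3) ∨ p1 = 1 ∨ 1/3 = 1
¬p2 = ¬2/3 = 1/3
((p1 ⊃ p3) ∨ p1) ∨ ¬p2 = 1 ∨ 1/3 = 1
p3 ∨ p2 = 2/3 ∨ 2/3 = 2/3
¬(p3 ∨ p2) = ¬2/3 = 1/3
¬¬(p3 ∨ p2) = ¬1/3 = 2/3
¬p1 = ¬1/3 = 2/3
¬p1 ∨ p2 = 2/3 ∨ 2/3 = 2/3
¬¬(p3 ∨ p2) ⊃ (¬p1 ∨ p2) = 2/3 ⊃ 2/3 = 1
(((p1 ⊃ p3) ∨ p1) ∨ ¬p2) ≡ (¬¬(p3 ∨ p2) ⊃ (¬p1 ∨ p2)) = 1 ≡ 1 = 1
¬((((p1 ⊃ p3) ∨ p1) ∨ ¬p2) ≡ (¬¬(p3 ∨ p2) ⊃ (¬p1 ∨ p2))) = ¬1 = 0

0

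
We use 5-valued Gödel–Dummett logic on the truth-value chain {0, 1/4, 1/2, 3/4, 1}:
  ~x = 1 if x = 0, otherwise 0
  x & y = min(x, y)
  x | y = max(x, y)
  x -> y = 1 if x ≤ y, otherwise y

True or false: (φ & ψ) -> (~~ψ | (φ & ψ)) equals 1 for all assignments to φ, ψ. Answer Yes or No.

At φ = 1, ψ = 3/4, for instance:
φ & ψ = 1 & 3/4 = 3/4
~ψ = ~3/4 = 0
~~ψ = ~0 = 1
~~ψ | (φ & ψ) = 1 | 3/4 = 1
(φ & ψ) -> (~~ψ | (φ & ψ)) = 3/4 -> 1 = 1
and checking the remaining 24 assignments likewise gives ≥ 1 in every case.

Yes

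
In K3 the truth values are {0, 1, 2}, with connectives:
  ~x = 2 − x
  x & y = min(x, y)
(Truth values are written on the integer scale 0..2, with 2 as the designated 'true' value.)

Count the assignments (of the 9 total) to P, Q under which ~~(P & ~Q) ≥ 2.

P = 0, Q = 0 ↦ 0  <
P = 0, Q = 1 ↦ 0  <
P = 0, Q = 2 ↦ 0  <
P = 1, Q = 0 ↦ 1  <
P = 1, Q = 1 ↦ 1  <
P = 1, Q = 2 ↦ 0  <
P = 2, Q = 0 ↦ 2  ≥
P = 2, Q = 1 ↦ 1  <
P = 2, Q = 2 ↦ 0  <
So 1 of the 9 assignments meets the threshold.

1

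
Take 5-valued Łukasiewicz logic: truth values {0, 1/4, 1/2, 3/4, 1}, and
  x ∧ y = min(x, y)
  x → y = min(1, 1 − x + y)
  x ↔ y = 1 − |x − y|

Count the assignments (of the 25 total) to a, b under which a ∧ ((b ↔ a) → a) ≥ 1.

5

value 1: 5 assignments (counts)
value 3/4: 5 assignments
value 1/2: 5 assignments
value 1/4: 5 assignments
value 0: 5 assignments
So 5 of the 25 assignments meet the threshold.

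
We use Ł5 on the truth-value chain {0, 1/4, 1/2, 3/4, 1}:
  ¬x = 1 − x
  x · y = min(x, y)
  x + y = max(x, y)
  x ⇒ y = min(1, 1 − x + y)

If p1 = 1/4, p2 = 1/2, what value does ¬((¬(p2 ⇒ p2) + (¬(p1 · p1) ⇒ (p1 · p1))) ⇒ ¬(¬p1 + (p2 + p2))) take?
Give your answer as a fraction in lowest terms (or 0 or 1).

1/4

p2 ⇒ p2 = 1/2 ⇒ 1/2 = 1
¬(p2 ⇒ p2) = ¬1 = 0
p1 · p1 = 1/4 · 1/4 = 1/4
¬(p1 · p1) = ¬1/4 = 3/4
p1 · p1 = 1/4 · 1/4 = 1/4
¬(p1 · p1) ⇒ (p1 · p1) = 3/4 ⇒ 1/4 = 1/2
¬(p2 ⇒ p2) + (¬(p1 · p1) ⇒ (p1 · p1)) = 0 + 1/2 = 1/2
¬p1 = ¬1/4 = 3/4
p2 + p2 = 1/2 + 1/2 = 1/2
¬p1 + (p2 + p2) = 3/4 + 1/2 = 3/4
¬(¬p1 + (p2 + p2)) = ¬3/4 = 1/4
(¬(p2 ⇒ p2) + (¬(p1 · p1) ⇒ (p1 · p1))) ⇒ ¬(¬p1 + (p2 + p2)) = 1/2 ⇒ 1/4 = 3/4
¬((¬(p2 ⇒ p2) + (¬(p1 · p1) ⇒ (p1 · p1))) ⇒ ¬(¬p1 + (p2 + p2))) = ¬3/4 = 1/4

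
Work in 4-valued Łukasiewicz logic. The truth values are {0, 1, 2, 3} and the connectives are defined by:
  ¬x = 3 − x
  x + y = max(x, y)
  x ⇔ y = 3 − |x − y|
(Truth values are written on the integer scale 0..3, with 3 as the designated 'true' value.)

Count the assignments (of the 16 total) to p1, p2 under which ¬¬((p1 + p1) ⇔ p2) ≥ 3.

p1 = 0, p2 = 0 ↦ 3  ≥
p1 = 0, p2 = 1 ↦ 2  <
p1 = 0, p2 = 2 ↦ 1  <
p1 = 0, p2 = 3 ↦ 0  <
p1 = 1, p2 = 0 ↦ 2  <
p1 = 1, p2 = 1 ↦ 3  ≥
p1 = 1, p2 = 2 ↦ 2  <
p1 = 1, p2 = 3 ↦ 1  <
p1 = 2, p2 = 0 ↦ 1  <
p1 = 2, p2 = 1 ↦ 2  <
p1 = 2, p2 = 2 ↦ 3  ≥
p1 = 2, p2 = 3 ↦ 2  <
p1 = 3, p2 = 0 ↦ 0  <
p1 = 3, p2 = 1 ↦ 1  <
p1 = 3, p2 = 2 ↦ 2  <
p1 = 3, p2 = 3 ↦ 3  ≥
So 4 of the 16 assignments meet the threshold.

4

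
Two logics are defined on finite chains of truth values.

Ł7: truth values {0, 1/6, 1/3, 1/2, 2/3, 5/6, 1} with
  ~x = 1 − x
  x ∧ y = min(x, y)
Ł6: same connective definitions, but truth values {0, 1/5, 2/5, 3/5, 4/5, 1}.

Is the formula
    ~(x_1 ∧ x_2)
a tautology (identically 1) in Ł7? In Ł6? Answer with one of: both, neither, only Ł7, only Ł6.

neither

In Ł7: at x_1 = 1/6, x_2 = 1/6 the value is 5/6 — not a tautology.
In Ł6: at x_1 = 1/5, x_2 = 1/5 the value is 4/5 — not a tautology.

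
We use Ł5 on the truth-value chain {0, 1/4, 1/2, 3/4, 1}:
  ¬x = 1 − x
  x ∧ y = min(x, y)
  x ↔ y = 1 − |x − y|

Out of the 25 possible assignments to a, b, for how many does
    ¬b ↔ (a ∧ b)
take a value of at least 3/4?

value 1: 5 assignments (counts)
value 3/4: 4 assignments (counts)
value 1/2: 8 assignments
value 1/4: 2 assignments
value 0: 6 assignments
So 9 of the 25 assignments meet the threshold.

9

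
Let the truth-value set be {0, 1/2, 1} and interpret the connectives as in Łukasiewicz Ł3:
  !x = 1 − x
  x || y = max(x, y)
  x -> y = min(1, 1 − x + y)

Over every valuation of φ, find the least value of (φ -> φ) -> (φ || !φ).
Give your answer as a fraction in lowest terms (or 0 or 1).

1/2

Take φ = 1/2:
φ -> φ = 1/2 -> 1/2 = 1
!φ = !1/2 = 1/2
φ || !φ = 1/2 || 1/2 = 1/2
(φ -> φ) -> (φ || !φ) = 1 -> 1/2 = 1/2
No assignment yields a value below 1/2, so this is the minimum.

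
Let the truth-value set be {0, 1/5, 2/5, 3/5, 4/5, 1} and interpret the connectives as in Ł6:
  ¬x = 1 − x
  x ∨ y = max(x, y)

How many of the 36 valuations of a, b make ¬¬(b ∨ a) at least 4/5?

20

value 1: 11 assignments (counts)
value 4/5: 9 assignments (counts)
value 3/5: 7 assignments
value 2/5: 5 assignments
value 1/5: 3 assignments
value 0: 1 assignment
So 20 of the 36 assignments meet the threshold.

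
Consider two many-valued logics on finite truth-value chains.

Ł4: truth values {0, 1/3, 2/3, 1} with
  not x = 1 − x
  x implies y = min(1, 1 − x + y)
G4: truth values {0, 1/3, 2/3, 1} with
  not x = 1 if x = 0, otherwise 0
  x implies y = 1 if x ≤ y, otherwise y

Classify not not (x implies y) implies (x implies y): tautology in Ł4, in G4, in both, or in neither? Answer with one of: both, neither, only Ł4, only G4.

In Ł4: every assignment gives 1 — tautology.
In G4: at x = 2/3, y = 1/3 the value is 1/3 — not a tautology.

only Ł4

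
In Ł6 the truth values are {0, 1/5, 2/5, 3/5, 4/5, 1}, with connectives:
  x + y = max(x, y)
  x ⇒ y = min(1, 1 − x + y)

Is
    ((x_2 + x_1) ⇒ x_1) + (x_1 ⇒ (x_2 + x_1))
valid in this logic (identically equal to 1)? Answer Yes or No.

At x_1 = 0, x_2 = 4/5, for instance:
x_2 + x_1 = 4/5 + 0 = 4/5
(x_2 + x_1) ⇒ x_1 = 4/5 ⇒ 0 = 1/5
x_1 ⇒ (x_2 + x_1) = 0 ⇒ 4/5 = 1
((x_2 + x_1) ⇒ x_1) + (x_1 ⇒ (x_2 + x_1)) = 1/5 + 1 = 1
and checking the remaining 35 assignments likewise gives ≥ 1 in every case.

Yes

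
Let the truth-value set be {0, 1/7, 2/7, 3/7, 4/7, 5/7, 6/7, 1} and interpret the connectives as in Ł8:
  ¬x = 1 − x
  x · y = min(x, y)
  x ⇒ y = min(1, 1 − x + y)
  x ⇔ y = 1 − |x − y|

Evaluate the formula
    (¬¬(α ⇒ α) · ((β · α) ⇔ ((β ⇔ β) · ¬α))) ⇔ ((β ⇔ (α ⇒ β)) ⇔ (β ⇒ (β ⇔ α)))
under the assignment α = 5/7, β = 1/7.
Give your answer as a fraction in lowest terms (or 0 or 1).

α ⇒ α = 5/7 ⇒ 5/7 = 1
¬(α ⇒ α) = ¬1 = 0
¬¬(α ⇒ α) = ¬0 = 1
β · α = 1/7 · 5/7 = 1/7
β ⇔ β = 1/7 ⇔ 1/7 = 1
¬α = ¬5/7 = 2/7
(β ⇔ β) · ¬α = 1 · 2/7 = 2/7
(β · α) ⇔ ((β ⇔ β) · ¬α) = 1/7 ⇔ 2/7 = 6/7
¬¬(α ⇒ α) · ((β · α) ⇔ ((β ⇔ β) · ¬α)) = 1 · 6/7 = 6/7
α ⇒ β = 5/7 ⇒ 1/7 = 3/7
β ⇔ (α ⇒ β) = 1/7 ⇔ 3/7 = 5/7
β ⇔ α = 1/7 ⇔ 5/7 = 3/7
β ⇒ (β ⇔ α) = 1/7 ⇒ 3/7 = 1
(β ⇔ (α ⇒ β)) ⇔ (β ⇒ (β ⇔ α)) = 5/7 ⇔ 1 = 5/7
(¬¬(α ⇒ α) · ((β · α) ⇔ ((β ⇔ β) · ¬α))) ⇔ ((β ⇔ (α ⇒ β)) ⇔ (β ⇒ (β ⇔ α))) = 6/7 ⇔ 5/7 = 6/7

6/7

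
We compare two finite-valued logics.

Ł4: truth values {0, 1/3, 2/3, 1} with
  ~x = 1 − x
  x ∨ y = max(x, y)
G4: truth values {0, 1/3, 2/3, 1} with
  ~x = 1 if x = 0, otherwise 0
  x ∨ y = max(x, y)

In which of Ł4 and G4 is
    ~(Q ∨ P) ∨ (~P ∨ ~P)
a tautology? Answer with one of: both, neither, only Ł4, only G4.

neither

In Ł4: at P = 1/3, Q = 0 the value is 2/3 — not a tautology.
In G4: at P = 1/3, Q = 0 the value is 0 — not a tautology.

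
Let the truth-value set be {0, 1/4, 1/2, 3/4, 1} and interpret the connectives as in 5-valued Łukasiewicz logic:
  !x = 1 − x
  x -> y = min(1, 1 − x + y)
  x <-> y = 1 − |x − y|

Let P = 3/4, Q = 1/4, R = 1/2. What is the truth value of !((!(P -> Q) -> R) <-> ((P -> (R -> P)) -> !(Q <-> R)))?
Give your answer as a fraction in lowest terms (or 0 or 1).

P -> Q = 3/4 -> 1/4 = 1/2
!(P -> Q) = !1/2 = 1/2
!(P -> Q) -> R = 1/2 -> 1/2 = 1
R -> P = 1/2 -> 3/4 = 1
P -> (R -> P) = 3/4 -> 1 = 1
Q <-> R = 1/4 <-> 1/2 = 3/4
!(Q <-> R) = !3/4 = 1/4
(P -> (R -> P)) -> !(Q <-> R) = 1 -> 1/4 = 1/4
(!(P -> Q) -> R) <-> ((P -> (R -> P)) -> !(Q <-> R)) = 1 <-> 1/4 = 1/4
!((!(P -> Q) -> R) <-> ((P -> (R -> P)) -> !(Q <-> R))) = !1/4 = 3/4

3/4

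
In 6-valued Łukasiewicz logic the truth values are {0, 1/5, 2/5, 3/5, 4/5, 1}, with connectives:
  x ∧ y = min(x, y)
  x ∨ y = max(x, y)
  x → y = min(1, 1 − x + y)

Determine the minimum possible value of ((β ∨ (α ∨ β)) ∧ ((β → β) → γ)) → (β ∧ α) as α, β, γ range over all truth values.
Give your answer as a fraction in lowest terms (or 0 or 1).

Take α = 0, β = 1, γ = 1:
α ∨ β = 0 ∨ 1 = 1
β ∨ (α ∨ β) = 1 ∨ 1 = 1
β → β = 1 → 1 = 1
(β → β) → γ = 1 → 1 = 1
(β ∨ (α ∨ β)) ∧ ((β → β) → γ) = 1 ∧ 1 = 1
β ∧ α = 1 ∧ 0 = 0
((β ∨ (α ∨ β)) ∧ ((β → β) → γ)) → (β ∧ α) = 1 → 0 = 0
No assignment yields a value below 0, so this is the minimum.

0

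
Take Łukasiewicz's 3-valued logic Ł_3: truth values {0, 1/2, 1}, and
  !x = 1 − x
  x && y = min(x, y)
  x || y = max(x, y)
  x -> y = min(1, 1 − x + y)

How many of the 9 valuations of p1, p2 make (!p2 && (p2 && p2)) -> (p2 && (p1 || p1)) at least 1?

8

p1 = 0, p2 = 0 ↦ 1  ≥
p1 = 0, p2 = 1/2 ↦ 1/2  <
p1 = 0, p2 = 1 ↦ 1  ≥
p1 = 1/2, p2 = 0 ↦ 1  ≥
p1 = 1/2, p2 = 1/2 ↦ 1  ≥
p1 = 1/2, p2 = 1 ↦ 1  ≥
p1 = 1, p2 = 0 ↦ 1  ≥
p1 = 1, p2 = 1/2 ↦ 1  ≥
p1 = 1, p2 = 1 ↦ 1  ≥
So 8 of the 9 assignments meet the threshold.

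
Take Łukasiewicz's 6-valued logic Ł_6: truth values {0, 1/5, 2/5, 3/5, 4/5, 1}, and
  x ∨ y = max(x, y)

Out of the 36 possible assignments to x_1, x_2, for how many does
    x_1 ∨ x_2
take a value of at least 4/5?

value 1: 11 assignments (counts)
value 4/5: 9 assignments (counts)
value 3/5: 7 assignments
value 2/5: 5 assignments
value 1/5: 3 assignments
value 0: 1 assignment
So 20 of the 36 assignments meet the threshold.

20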